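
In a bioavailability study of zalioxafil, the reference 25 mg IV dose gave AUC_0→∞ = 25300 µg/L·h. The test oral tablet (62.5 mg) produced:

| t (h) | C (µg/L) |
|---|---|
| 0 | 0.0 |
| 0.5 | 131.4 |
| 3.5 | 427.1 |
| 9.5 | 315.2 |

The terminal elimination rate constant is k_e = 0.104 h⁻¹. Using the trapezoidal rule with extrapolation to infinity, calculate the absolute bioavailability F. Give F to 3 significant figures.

Trapezoidal AUC_0→9.5 (oral tablet):
  [0→0.5]: (0.0+131.4)/2 × 0.5 = 32.85
  [0.5→3.5]: (131.4+427.1)/2 × 3 = 837.75
  [3.5→9.5]: (427.1+315.2)/2 × 6 = 2226.9
  Sum = 3097.5 µg/L·h
Tail: C_last/k_e = 315.2/0.104 = 3030.769
AUC_0→∞ (oral tablet) = 3097.5 + 3030.769 = 6128.269 µg/L·h
F = (AUC_ev/D_ev)/(AUC_iv/D_iv) = (6128.269/62.5)/(25300/25) = 98.052304/1012 = 0.0969

F = 0.0969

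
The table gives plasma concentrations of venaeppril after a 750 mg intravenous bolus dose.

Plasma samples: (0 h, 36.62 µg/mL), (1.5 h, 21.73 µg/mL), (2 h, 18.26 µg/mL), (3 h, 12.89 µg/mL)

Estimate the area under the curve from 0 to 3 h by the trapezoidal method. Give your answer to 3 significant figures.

AUC = 69.3 µg/mL·h

Trapezoidal AUC_0→3:
  [0→1.5]: (36.62+21.73)/2 × 1.5 = 43.7625
  [1.5→2]: (21.73+18.26)/2 × 0.5 = 9.9975
  [2→3]: (18.26+12.89)/2 × 1 = 15.575
  Sum = 69.335 µg/mL·h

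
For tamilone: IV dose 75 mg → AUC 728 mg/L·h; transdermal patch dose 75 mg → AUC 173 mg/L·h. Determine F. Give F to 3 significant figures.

F = 0.238

F = (AUC_ev / D_ev) / (AUC_iv / D_iv)
  = (173/75) / (728/75)
  = 2.30667 / 9.70667 = 0.2376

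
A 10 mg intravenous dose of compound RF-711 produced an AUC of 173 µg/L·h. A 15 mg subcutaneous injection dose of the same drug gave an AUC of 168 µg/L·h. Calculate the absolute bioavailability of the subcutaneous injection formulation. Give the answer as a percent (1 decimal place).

F = 64.7%

F = (AUC_ev / D_ev) / (AUC_iv / D_iv)
  = (168/15) / (173/10)
  = 11.2 / 17.3 = 0.6474
  = 64.74%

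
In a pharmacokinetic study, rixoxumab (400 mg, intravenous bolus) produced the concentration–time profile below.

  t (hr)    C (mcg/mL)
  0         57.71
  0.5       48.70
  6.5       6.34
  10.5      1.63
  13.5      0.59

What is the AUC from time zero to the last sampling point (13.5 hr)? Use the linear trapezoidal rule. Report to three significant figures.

Trapezoidal AUC_0→13.5:
  [0→0.5]: (57.71+48.70)/2 × 0.5 = 26.6025
  [0.5→6.5]: (48.70+6.34)/2 × 6 = 165.12
  [6.5→10.5]: (6.34+1.63)/2 × 4 = 15.94
  [10.5→13.5]: (1.63+0.59)/2 × 3 = 3.33
  Sum = 210.9925 mcg/mL·hr

AUC = 211 mcg/mL·hr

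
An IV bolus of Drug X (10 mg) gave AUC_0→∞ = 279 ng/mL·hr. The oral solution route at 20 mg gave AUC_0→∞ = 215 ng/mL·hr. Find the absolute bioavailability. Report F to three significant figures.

F = 0.385

F = (AUC_ev / D_ev) / (AUC_iv / D_iv)
  = (215/20) / (279/10)
  = 10.75 / 27.9 = 0.3853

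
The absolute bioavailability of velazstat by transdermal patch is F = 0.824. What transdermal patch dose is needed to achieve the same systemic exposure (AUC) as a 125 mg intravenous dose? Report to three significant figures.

D_transdermal = 152 mg

For equal systemic exposure: F × D_ev = D_iv
D_ev = D_iv / F = 125 / 0.824 = 151.699 mg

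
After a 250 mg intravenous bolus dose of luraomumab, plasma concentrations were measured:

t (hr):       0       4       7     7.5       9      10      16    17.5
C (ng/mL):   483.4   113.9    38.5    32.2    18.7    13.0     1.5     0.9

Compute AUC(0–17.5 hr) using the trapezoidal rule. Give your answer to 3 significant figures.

Trapezoidal AUC_0→17.5:
  [0→4]: (483.4+113.9)/2 × 4 = 1194.6
  [4→7]: (113.9+38.5)/2 × 3 = 228.6
  [7→7.5]: (38.5+32.2)/2 × 0.5 = 17.675
  [7.5→9]: (32.2+18.7)/2 × 1.5 = 38.175
  [9→10]: (18.7+13.0)/2 × 1 = 15.85
  [10→16]: (13.0+1.5)/2 × 6 = 43.5
  [16→17.5]: (1.5+0.9)/2 × 1.5 = 1.8
  Sum = 1540.2 ng/mL·hr

AUC = 1540 ng/mL·hr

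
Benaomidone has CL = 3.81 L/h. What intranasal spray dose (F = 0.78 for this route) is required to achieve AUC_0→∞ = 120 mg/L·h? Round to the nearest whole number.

Dose = 586 mg

Dose = CL × AUC_0→∞ / F
     = 3.81 × 120 / 0.78 = 586.154 mg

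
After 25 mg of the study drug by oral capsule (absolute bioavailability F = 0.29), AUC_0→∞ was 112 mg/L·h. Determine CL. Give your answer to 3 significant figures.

CL = 0.0647 L/h

CL = F × Dose / AUC_0→∞
   = 0.29 × 25 / 112 = 0.0647321 L/h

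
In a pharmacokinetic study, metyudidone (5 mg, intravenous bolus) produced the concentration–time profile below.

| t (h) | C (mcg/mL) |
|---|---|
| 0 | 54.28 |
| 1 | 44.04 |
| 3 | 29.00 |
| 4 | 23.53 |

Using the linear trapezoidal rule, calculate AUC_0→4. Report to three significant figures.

Trapezoidal AUC_0→4:
  [0→1]: (54.28+44.04)/2 × 1 = 49.16
  [1→3]: (44.04+29.00)/2 × 2 = 73.04
  [3→4]: (29.00+23.53)/2 × 1 = 26.265
  Sum = 148.465 mcg/mL·h

AUC = 148 mcg/mL·h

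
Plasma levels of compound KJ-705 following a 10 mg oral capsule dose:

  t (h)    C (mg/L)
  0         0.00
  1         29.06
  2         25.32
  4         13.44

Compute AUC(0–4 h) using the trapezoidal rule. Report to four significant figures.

Trapezoidal AUC_0→4:
  [0→1]: (0.00+29.06)/2 × 1 = 14.53
  [1→2]: (29.06+25.32)/2 × 1 = 27.19
  [2→4]: (25.32+13.44)/2 × 2 = 38.76
  Sum = 80.48 mg/L·h

AUC = 80.48 mg/L·h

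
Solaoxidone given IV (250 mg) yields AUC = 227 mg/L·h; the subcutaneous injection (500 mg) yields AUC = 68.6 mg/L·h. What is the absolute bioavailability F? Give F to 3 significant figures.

F = (AUC_ev / D_ev) / (AUC_iv / D_iv)
  = (68.6/500) / (227/250)
  = 0.1372 / 0.908 = 0.1511

F = 0.151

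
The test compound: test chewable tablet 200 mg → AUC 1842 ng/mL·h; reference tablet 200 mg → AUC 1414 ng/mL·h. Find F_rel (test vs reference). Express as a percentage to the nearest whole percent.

F_rel = (AUC_test/D_test) / (AUC_ref/D_ref)
      = (1842/200) / (1414/200)
      = 9.21 / 7.07 = 1.3027 = 130.27%

F_rel = 130%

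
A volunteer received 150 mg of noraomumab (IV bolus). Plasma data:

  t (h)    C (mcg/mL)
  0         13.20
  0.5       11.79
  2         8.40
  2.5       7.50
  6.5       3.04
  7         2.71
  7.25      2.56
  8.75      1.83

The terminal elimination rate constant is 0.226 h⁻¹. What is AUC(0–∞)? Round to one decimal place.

Trapezoidal AUC_0→8.75:
  [0→0.5]: (13.20+11.79)/2 × 0.5 = 6.2475
  [0.5→2]: (11.79+8.40)/2 × 1.5 = 15.1425
  [2→2.5]: (8.40+7.50)/2 × 0.5 = 3.975
  [2.5→6.5]: (7.50+3.04)/2 × 4 = 21.08
  [6.5→7]: (3.04+2.71)/2 × 0.5 = 1.4375
  [7→7.25]: (2.71+2.56)/2 × 0.25 = 0.65875
  [7.25→8.75]: (2.56+1.83)/2 × 1.5 = 3.2925
  Sum = 51.83375 mcg/mL·h
Extrapolated tail: C_last / k_e = 1.83 / 0.226 = 8.097
AUC_0→∞ = 51.83375 + 8.097 = 59.93075 mcg/mL·h

AUC = 59.9 mcg/mL·h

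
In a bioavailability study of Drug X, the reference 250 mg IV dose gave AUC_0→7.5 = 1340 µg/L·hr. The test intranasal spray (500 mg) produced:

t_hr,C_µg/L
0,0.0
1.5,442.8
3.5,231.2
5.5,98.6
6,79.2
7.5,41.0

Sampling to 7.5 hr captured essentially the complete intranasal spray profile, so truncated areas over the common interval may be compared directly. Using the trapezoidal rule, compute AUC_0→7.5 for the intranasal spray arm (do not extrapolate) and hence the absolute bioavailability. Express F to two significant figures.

F = 0.55

Trapezoidal AUC_0→7.5 (intranasal spray):
  [0→1.5]: (0.0+442.8)/2 × 1.5 = 332.1
  [1.5→3.5]: (442.8+231.2)/2 × 2 = 674.0
  [3.5→5.5]: (231.2+98.6)/2 × 2 = 329.8
  [5.5→6]: (98.6+79.2)/2 × 0.5 = 44.45
  [6→7.5]: (79.2+41.0)/2 × 1.5 = 90.15
  Sum = 1470.5 µg/L·hr
F = (AUC_ev/D_ev)/(AUC_iv/D_iv) = (1470.5/500)/(1340/250) = 2.941/5.36 = 0.5487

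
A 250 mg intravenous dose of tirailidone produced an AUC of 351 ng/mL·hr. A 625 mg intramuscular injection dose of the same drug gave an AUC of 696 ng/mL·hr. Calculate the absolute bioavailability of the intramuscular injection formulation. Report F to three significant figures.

F = 0.793

F = (AUC_ev / D_ev) / (AUC_iv / D_iv)
  = (696/625) / (351/250)
  = 1.1136 / 1.404 = 0.7932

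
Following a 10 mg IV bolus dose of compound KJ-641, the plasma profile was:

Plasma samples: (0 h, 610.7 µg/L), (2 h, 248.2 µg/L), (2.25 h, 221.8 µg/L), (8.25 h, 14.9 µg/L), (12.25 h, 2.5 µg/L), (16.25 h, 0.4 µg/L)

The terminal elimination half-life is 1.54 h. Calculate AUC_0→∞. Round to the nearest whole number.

Trapezoidal AUC_0→16.25:
  [0→2]: (610.7+248.2)/2 × 2 = 858.9
  [2→2.25]: (248.2+221.8)/2 × 0.25 = 58.75
  [2.25→8.25]: (221.8+14.9)/2 × 6 = 710.1
  [8.25→12.25]: (14.9+2.5)/2 × 4 = 34.8
  [12.25→16.25]: (2.5+0.4)/2 × 4 = 5.8
  Sum = 1668.35 µg/L·h
k_e = ln2 / t½ = 0.693147 / 1.54 = 0.4501 h^-1
Extrapolated tail: C_last / k_e = 0.4 / 0.4501 = 0.889
AUC_0→∞ = 1668.35 + 0.889 = 1669.239 µg/L·h

AUC = 1669 µg/L·h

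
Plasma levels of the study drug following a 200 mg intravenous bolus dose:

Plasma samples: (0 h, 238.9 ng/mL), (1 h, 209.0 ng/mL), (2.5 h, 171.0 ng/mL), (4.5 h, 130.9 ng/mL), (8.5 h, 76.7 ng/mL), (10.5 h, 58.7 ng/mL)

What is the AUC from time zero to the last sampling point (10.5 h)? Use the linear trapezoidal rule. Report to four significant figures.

AUC = 1361 ng/mL·h

Trapezoidal AUC_0→10.5:
  [0→1]: (238.9+209.0)/2 × 1 = 223.95
  [1→2.5]: (209.0+171.0)/2 × 1.5 = 285.0
  [2.5→4.5]: (171.0+130.9)/2 × 2 = 301.9
  [4.5→8.5]: (130.9+76.7)/2 × 4 = 415.2
  [8.5→10.5]: (76.7+58.7)/2 × 2 = 135.4
  Sum = 1361.45 ng/mL·h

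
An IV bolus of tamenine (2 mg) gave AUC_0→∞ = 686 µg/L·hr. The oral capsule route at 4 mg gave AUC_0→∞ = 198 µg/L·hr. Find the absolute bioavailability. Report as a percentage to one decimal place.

F = (AUC_ev / D_ev) / (AUC_iv / D_iv)
  = (198/4) / (686/2)
  = 49.5 / 343 = 0.1443
  = 14.43%

F = 14.4%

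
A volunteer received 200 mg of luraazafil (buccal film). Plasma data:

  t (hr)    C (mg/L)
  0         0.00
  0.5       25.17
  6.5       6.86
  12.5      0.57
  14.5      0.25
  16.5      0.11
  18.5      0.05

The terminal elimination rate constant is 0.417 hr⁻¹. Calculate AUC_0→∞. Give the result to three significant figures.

Trapezoidal AUC_0→18.5:
  [0→0.5]: (0.00+25.17)/2 × 0.5 = 6.2925
  [0.5→6.5]: (25.17+6.86)/2 × 6 = 96.09
  [6.5→12.5]: (6.86+0.57)/2 × 6 = 22.29
  [12.5→14.5]: (0.57+0.25)/2 × 2 = 0.82
  [14.5→16.5]: (0.25+0.11)/2 × 2 = 0.36
  [16.5→18.5]: (0.11+0.05)/2 × 2 = 0.16
  Sum = 126.0125 mg/L·hr
Extrapolated tail: C_last / k_e = 0.05 / 0.417 = 0.120
AUC_0→∞ = 126.0125 + 0.120 = 126.1325 mg/L·hr

AUC = 126 mg/L·hr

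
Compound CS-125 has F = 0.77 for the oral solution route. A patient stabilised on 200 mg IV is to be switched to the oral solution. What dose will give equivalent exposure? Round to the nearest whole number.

For equal systemic exposure: F × D_ev = D_iv
D_ev = D_iv / F = 200 / 0.77 = 259.74 mg

D_oral = 260 mg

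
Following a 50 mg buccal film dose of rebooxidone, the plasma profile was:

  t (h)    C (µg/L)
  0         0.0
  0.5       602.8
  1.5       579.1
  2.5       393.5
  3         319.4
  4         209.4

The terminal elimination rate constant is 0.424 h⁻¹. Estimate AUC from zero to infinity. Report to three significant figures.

Trapezoidal AUC_0→4:
  [0→0.5]: (0.0+602.8)/2 × 0.5 = 150.7
  [0.5→1.5]: (602.8+579.1)/2 × 1 = 590.95
  [1.5→2.5]: (579.1+393.5)/2 × 1 = 486.3
  [2.5→3]: (393.5+319.4)/2 × 0.5 = 178.225
  [3→4]: (319.4+209.4)/2 × 1 = 264.4
  Sum = 1670.575 µg/L·h
Extrapolated tail: C_last / k_e = 209.4 / 0.424 = 493.868
AUC_0→∞ = 1670.575 + 493.868 = 2164.443 µg/L·h

AUC = 2160 µg/L·h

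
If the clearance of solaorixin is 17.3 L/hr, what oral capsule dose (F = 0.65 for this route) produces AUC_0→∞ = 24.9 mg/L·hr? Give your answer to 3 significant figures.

Dose = 663 mg

Dose = CL × AUC_0→∞ / F
     = 17.3 × 24.9 / 0.65 = 662.723 mg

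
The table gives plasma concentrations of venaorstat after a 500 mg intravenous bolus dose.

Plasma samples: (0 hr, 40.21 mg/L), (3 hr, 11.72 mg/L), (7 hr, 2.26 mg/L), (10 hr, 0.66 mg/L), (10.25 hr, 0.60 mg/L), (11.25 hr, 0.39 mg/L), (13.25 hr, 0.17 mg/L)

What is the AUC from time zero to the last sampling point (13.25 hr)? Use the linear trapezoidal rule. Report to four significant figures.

AUC = 111.4 mg/L·hr

Trapezoidal AUC_0→13.25:
  [0→3]: (40.21+11.72)/2 × 3 = 77.895
  [3→7]: (11.72+2.26)/2 × 4 = 27.96
  [7→10]: (2.26+0.66)/2 × 3 = 4.38
  [10→10.25]: (0.66+0.60)/2 × 0.25 = 0.1575
  [10.25→11.25]: (0.60+0.39)/2 × 1 = 0.495
  [11.25→13.25]: (0.39+0.17)/2 × 2 = 0.56
  Sum = 111.4475 mg/L·hr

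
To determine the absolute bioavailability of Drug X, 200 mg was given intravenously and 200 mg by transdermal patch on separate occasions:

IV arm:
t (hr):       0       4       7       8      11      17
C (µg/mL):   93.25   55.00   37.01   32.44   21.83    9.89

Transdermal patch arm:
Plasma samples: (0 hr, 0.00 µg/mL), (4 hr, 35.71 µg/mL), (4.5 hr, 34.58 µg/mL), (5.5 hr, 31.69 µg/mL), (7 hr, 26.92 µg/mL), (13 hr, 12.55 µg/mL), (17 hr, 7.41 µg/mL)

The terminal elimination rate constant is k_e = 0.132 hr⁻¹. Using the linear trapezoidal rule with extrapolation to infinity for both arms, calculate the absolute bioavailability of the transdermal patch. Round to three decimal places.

F = 0.528

Trapezoidal AUC_0→17 (IV):
  [0→4]: (93.25+55.00)/2 × 4 = 296.5
  [4→7]: (55.00+37.01)/2 × 3 = 138.015
  [7→8]: (37.01+32.44)/2 × 1 = 34.725
  [8→11]: (32.44+21.83)/2 × 3 = 81.405
  [11→17]: (21.83+9.89)/2 × 6 = 95.16
  Sum = 645.805 µg/mL·hr
IV tail: 9.89/0.132 = 74.924; AUC_iv,0→∞ = 645.805 + 74.924 = 720.729 µg/mL·hr
Trapezoidal AUC_0→17 (transdermal patch):
  [0→4]: (0.00+35.71)/2 × 4 = 71.42
  [4→4.5]: (35.71+34.58)/2 × 0.5 = 17.5725
  [4.5→5.5]: (34.58+31.69)/2 × 1 = 33.135
  [5.5→7]: (31.69+26.92)/2 × 1.5 = 43.9575
  [7→13]: (26.92+12.55)/2 × 6 = 118.41
  [13→17]: (12.55+7.41)/2 × 4 = 39.92
  Sum = 324.415 µg/mL·hr
transdermal patch tail: 7.41/0.132 = 56.136; AUC_ev,0→∞ = 324.415 + 56.136 = 380.551 µg/mL·hr
F = (AUC_ev/D_ev)/(AUC_iv/D_iv) = (380.551/200)/(720.729/200) = 1.902755/3.603645 = 0.5280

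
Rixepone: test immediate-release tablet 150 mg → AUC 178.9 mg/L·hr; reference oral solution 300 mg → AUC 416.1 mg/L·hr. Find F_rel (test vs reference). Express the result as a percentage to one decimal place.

F_rel = (AUC_test/D_test) / (AUC_ref/D_ref)
      = (178.9/150) / (416.1/300)
      = 1.19267 / 1.387 = 0.8599 = 85.99%

F_rel = 86.0%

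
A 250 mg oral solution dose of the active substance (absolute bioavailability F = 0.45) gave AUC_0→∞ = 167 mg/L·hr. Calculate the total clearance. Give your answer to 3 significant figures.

CL = F × Dose / AUC_0→∞
   = 0.45 × 250 / 167 = 0.673653 L/hr

CL = 0.674 L/hr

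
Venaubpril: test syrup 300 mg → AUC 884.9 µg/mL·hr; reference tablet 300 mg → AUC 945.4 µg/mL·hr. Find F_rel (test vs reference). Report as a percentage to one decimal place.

F_rel = (AUC_test/D_test) / (AUC_ref/D_ref)
      = (884.9/300) / (945.4/300)
      = 2.94967 / 3.15133 = 0.9360 = 93.60%

F_rel = 93.6%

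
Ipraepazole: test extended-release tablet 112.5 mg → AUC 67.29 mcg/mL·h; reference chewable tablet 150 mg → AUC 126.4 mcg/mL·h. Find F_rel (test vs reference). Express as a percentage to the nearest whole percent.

F_rel = 71%

F_rel = (AUC_test/D_test) / (AUC_ref/D_ref)
      = (67.29/112.5) / (126.4/150)
      = 0.598133 / 0.842667 = 0.7098 = 70.98%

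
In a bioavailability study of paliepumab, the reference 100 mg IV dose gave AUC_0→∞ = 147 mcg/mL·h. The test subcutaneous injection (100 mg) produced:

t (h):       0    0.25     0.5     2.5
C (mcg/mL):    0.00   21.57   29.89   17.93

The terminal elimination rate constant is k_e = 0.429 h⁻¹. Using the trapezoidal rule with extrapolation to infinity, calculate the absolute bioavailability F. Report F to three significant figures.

F = 0.672

Trapezoidal AUC_0→2.5 (subcutaneous injection):
  [0→0.25]: (0.00+21.57)/2 × 0.25 = 2.69625
  [0.25→0.5]: (21.57+29.89)/2 × 0.25 = 6.4325
  [0.5→2.5]: (29.89+17.93)/2 × 2 = 47.82
  Sum = 56.94875 mcg/mL·h
Tail: C_last/k_e = 17.93/0.429 = 41.795
AUC_0→∞ (subcutaneous injection) = 56.94875 + 41.795 = 98.74375 mcg/mL·h
F = (AUC_ev/D_ev)/(AUC_iv/D_iv) = (98.74375/100)/(147/100) = 0.9874375/1.47 = 0.6717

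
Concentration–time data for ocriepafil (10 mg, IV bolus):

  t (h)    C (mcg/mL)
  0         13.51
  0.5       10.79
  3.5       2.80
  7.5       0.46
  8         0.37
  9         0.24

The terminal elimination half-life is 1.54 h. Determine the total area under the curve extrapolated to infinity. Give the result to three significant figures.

Trapezoidal AUC_0→9:
  [0→0.5]: (13.51+10.79)/2 × 0.5 = 6.075
  [0.5→3.5]: (10.79+2.80)/2 × 3 = 20.385
  [3.5→7.5]: (2.80+0.46)/2 × 4 = 6.52
  [7.5→8]: (0.46+0.37)/2 × 0.5 = 0.2075
  [8→9]: (0.37+0.24)/2 × 1 = 0.305
  Sum = 33.4925 mcg/mL·h
k_e = ln2 / t½ = 0.693147 / 1.54 = 0.4501 h^-1
Extrapolated tail: C_last / k_e = 0.24 / 0.4501 = 0.533
AUC_0→∞ = 33.4925 + 0.533 = 34.0255 mcg/mL·h

AUC = 34.0 mcg/mL·h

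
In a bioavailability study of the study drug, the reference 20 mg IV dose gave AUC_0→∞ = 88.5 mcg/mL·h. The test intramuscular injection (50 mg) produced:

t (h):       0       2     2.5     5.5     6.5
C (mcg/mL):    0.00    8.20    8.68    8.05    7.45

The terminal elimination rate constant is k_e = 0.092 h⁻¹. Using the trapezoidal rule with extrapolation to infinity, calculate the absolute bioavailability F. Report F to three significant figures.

Trapezoidal AUC_0→6.5 (intramuscular injection):
  [0→2]: (0.00+8.20)/2 × 2 = 8.2
  [2→2.5]: (8.20+8.68)/2 × 0.5 = 4.22
  [2.5→5.5]: (8.68+8.05)/2 × 3 = 25.095
  [5.5→6.5]: (8.05+7.45)/2 × 1 = 7.75
  Sum = 45.265 mcg/mL·h
Tail: C_last/k_e = 7.45/0.092 = 80.978
AUC_0→∞ (intramuscular injection) = 45.265 + 80.978 = 126.243 mcg/mL·h
F = (AUC_ev/D_ev)/(AUC_iv/D_iv) = (126.243/50)/(88.5/20) = 2.52486/4.425 = 0.5706

F = 0.571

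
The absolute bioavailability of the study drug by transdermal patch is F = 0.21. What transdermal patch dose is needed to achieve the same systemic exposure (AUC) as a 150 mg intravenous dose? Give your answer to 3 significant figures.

For equal systemic exposure: F × D_ev = D_iv
D_ev = D_iv / F = 150 / 0.21 = 714.286 mg

D_transdermal = 714 mg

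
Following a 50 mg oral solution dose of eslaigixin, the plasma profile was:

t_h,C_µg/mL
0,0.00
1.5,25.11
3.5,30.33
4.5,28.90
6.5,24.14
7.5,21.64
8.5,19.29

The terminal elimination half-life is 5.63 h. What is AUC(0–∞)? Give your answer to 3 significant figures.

AUC = 357 µg/mL·h

Trapezoidal AUC_0→8.5:
  [0→1.5]: (0.00+25.11)/2 × 1.5 = 18.8325
  [1.5→3.5]: (25.11+30.33)/2 × 2 = 55.44
  [3.5→4.5]: (30.33+28.90)/2 × 1 = 29.615
  [4.5→6.5]: (28.90+24.14)/2 × 2 = 53.04
  [6.5→7.5]: (24.14+21.64)/2 × 1 = 22.89
  [7.5→8.5]: (21.64+19.29)/2 × 1 = 20.465
  Sum = 200.2825 µg/mL·h
k_e = ln2 / t½ = 0.693147 / 5.63 = 0.1231 h^-1
Extrapolated tail: C_last / k_e = 19.29 / 0.1231 = 156.702
AUC_0→∞ = 200.2825 + 156.702 = 356.9845 µg/mL·h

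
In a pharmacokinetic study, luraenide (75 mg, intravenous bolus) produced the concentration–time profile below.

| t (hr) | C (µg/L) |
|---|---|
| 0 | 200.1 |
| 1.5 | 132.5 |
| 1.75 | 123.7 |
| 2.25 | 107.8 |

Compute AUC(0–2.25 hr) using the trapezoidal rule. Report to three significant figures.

AUC = 339 µg/L·hr

Trapezoidal AUC_0→2.25:
  [0→1.5]: (200.1+132.5)/2 × 1.5 = 249.45
  [1.5→1.75]: (132.5+123.7)/2 × 0.25 = 32.025
  [1.75→2.25]: (123.7+107.8)/2 × 0.5 = 57.875
  Sum = 339.35 µg/L·hr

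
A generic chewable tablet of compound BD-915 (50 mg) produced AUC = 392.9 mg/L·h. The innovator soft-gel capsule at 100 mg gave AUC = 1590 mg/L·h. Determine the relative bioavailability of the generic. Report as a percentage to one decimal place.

F_rel = 49.4%

F_rel = (AUC_test/D_test) / (AUC_ref/D_ref)
      = (392.9/50) / (1590/100)
      = 7.858 / 15.9 = 0.4942 = 49.42%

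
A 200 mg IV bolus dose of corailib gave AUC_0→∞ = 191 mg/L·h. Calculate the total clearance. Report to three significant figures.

CL = Dose_iv / AUC_0→∞
   = 200 / 191 = 1.04712 L/h

CL = 1.05 L/h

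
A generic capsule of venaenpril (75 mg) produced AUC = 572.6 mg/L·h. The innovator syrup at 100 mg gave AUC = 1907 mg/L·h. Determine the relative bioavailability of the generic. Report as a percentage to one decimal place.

F_rel = 40.0%

F_rel = (AUC_test/D_test) / (AUC_ref/D_ref)
      = (572.6/75) / (1907/100)
      = 7.63467 / 19.07 = 0.4003 = 40.03%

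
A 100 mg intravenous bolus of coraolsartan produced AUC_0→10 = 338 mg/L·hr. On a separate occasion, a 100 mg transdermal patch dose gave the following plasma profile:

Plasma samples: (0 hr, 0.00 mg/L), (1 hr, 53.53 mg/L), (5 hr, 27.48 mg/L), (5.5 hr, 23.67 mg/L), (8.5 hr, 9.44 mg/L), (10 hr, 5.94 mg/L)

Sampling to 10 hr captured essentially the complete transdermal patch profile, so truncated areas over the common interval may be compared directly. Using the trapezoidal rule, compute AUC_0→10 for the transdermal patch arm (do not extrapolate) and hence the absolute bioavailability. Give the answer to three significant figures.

Trapezoidal AUC_0→10 (transdermal patch):
  [0→1]: (0.00+53.53)/2 × 1 = 26.765
  [1→5]: (53.53+27.48)/2 × 4 = 162.02
  [5→5.5]: (27.48+23.67)/2 × 0.5 = 12.7875
  [5.5→8.5]: (23.67+9.44)/2 × 3 = 49.665
  [8.5→10]: (9.44+5.94)/2 × 1.5 = 11.535
  Sum = 262.7725 mg/L·hr
F = (AUC_ev/D_ev)/(AUC_iv/D_iv) = (262.7725/100)/(338/100) = 2.627725/3.38 = 0.7774

F = 0.777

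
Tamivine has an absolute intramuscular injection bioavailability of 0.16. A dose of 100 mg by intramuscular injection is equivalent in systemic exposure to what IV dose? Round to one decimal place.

D_iv = 16.0 mg

Systemic exposure from an extravascular dose = F × D_ev, so the equivalent IV dose is F × D_ev.
D_iv = F × D_ev = 0.16 × 100 = 16 mg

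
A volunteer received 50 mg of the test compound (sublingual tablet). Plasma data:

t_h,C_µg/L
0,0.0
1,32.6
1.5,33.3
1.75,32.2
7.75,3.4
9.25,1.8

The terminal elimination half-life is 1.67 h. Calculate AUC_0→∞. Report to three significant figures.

Trapezoidal AUC_0→9.25:
  [0→1]: (0.0+32.6)/2 × 1 = 16.3
  [1→1.5]: (32.6+33.3)/2 × 0.5 = 16.475
  [1.5→1.75]: (33.3+32.2)/2 × 0.25 = 8.1875
  [1.75→7.75]: (32.2+3.4)/2 × 6 = 106.8
  [7.75→9.25]: (3.4+1.8)/2 × 1.5 = 3.9
  Sum = 151.6625 µg/L·h
k_e = ln2 / t½ = 0.693147 / 1.67 = 0.4151 h^-1
Extrapolated tail: C_last / k_e = 1.8 / 0.4151 = 4.336
AUC_0→∞ = 151.6625 + 4.336 = 155.9985 µg/L·h

AUC = 156 µg/L·h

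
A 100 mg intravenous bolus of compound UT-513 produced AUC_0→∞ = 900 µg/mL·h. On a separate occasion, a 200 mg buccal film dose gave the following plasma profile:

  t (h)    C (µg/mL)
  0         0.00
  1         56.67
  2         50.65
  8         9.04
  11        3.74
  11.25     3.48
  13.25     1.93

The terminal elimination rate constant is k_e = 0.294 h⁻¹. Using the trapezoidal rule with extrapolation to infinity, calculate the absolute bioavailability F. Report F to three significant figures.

Trapezoidal AUC_0→13.25 (buccal film):
  [0→1]: (0.00+56.67)/2 × 1 = 28.335
  [1→2]: (56.67+50.65)/2 × 1 = 53.66
  [2→8]: (50.65+9.04)/2 × 6 = 179.07
  [8→11]: (9.04+3.74)/2 × 3 = 19.17
  [11→11.25]: (3.74+3.48)/2 × 0.25 = 0.9025
  [11.25→13.25]: (3.48+1.93)/2 × 2 = 5.41
  Sum = 286.5475 µg/mL·h
Tail: C_last/k_e = 1.93/0.294 = 6.565
AUC_0→∞ (buccal film) = 286.5475 + 6.565 = 293.1125 µg/mL·h
F = (AUC_ev/D_ev)/(AUC_iv/D_iv) = (293.1125/200)/(900/100) = 1.4655625/9 = 0.1628

F = 0.163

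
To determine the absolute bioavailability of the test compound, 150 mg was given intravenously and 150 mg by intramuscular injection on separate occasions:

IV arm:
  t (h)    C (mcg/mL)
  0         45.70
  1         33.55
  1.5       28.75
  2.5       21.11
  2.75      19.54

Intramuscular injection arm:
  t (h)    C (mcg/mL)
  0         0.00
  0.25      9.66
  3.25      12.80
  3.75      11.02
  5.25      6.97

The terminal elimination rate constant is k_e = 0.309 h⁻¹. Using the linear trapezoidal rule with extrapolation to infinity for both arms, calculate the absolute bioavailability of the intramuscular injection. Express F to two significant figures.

F = 0.52

Trapezoidal AUC_0→2.75 (IV):
  [0→1]: (45.70+33.55)/2 × 1 = 39.625
  [1→1.5]: (33.55+28.75)/2 × 0.5 = 15.575
  [1.5→2.5]: (28.75+21.11)/2 × 1 = 24.93
  [2.5→2.75]: (21.11+19.54)/2 × 0.25 = 5.08125
  Sum = 85.21125 mcg/mL·h
IV tail: 19.54/0.309 = 63.236; AUC_iv,0→∞ = 85.21125 + 63.236 = 148.44725 mcg/mL·h
Trapezoidal AUC_0→5.25 (intramuscular injection):
  [0→0.25]: (0.00+9.66)/2 × 0.25 = 1.2075
  [0.25→3.25]: (9.66+12.80)/2 × 3 = 33.69
  [3.25→3.75]: (12.80+11.02)/2 × 0.5 = 5.955
  [3.75→5.25]: (11.02+6.97)/2 × 1.5 = 13.4925
  Sum = 54.345 mcg/mL·h
intramuscular injection tail: 6.97/0.309 = 22.557; AUC_ev,0→∞ = 54.345 + 22.557 = 76.902 mcg/mL·h
F = (AUC_ev/D_ev)/(AUC_iv/D_iv) = (76.902/150)/(148.44725/150) = 0.51268/0.989648 = 0.5180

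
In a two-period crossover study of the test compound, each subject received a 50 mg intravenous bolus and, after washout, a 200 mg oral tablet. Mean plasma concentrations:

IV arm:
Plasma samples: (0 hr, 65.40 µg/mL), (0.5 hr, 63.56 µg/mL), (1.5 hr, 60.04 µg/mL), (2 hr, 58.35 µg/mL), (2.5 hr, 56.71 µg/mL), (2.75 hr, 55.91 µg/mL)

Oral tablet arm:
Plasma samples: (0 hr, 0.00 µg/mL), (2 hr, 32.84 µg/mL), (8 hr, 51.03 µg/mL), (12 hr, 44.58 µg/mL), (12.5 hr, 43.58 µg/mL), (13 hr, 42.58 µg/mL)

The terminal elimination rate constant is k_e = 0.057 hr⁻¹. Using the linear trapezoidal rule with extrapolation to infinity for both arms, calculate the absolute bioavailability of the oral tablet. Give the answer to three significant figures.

F = 0.276

Trapezoidal AUC_0→2.75 (IV):
  [0→0.5]: (65.40+63.56)/2 × 0.5 = 32.24
  [0.5→1.5]: (63.56+60.04)/2 × 1 = 61.8
  [1.5→2]: (60.04+58.35)/2 × 0.5 = 29.5975
  [2→2.5]: (58.35+56.71)/2 × 0.5 = 28.765
  [2.5→2.75]: (56.71+55.91)/2 × 0.25 = 14.0775
  Sum = 166.48 µg/mL·hr
IV tail: 55.91/0.057 = 980.877; AUC_iv,0→∞ = 166.48 + 980.877 = 1147.357 µg/mL·hr
Trapezoidal AUC_0→13 (oral tablet):
  [0→2]: (0.00+32.84)/2 × 2 = 32.84
  [2→8]: (32.84+51.03)/2 × 6 = 251.61
  [8→12]: (51.03+44.58)/2 × 4 = 191.22
  [12→12.5]: (44.58+43.58)/2 × 0.5 = 22.04
  [12.5→13]: (43.58+42.58)/2 × 0.5 = 21.54
  Sum = 519.25 µg/mL·hr
oral tablet tail: 42.58/0.057 = 747.018; AUC_ev,0→∞ = 519.25 + 747.018 = 1266.268 µg/mL·hr
F = (AUC_ev/D_ev)/(AUC_iv/D_iv) = (1266.268/200)/(1147.357/50) = 6.33134/22.94714 = 0.2759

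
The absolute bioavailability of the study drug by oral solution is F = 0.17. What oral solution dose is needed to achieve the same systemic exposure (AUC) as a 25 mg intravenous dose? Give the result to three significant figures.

For equal systemic exposure: F × D_ev = D_iv
D_ev = D_iv / F = 25 / 0.17 = 147.059 mg

D_oral = 147 mg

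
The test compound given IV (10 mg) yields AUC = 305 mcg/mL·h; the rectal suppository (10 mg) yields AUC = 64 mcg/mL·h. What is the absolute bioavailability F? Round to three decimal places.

F = 0.210

F = (AUC_ev / D_ev) / (AUC_iv / D_iv)
  = (64/10) / (305/10)
  = 6.4 / 30.5 = 0.2098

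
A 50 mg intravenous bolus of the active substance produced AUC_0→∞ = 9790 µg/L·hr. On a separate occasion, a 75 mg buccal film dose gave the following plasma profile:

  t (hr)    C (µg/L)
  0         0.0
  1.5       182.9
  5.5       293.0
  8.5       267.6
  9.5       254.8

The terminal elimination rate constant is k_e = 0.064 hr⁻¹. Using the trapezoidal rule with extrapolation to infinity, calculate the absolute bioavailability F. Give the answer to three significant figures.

F = 0.420

Trapezoidal AUC_0→9.5 (buccal film):
  [0→1.5]: (0.0+182.9)/2 × 1.5 = 137.175
  [1.5→5.5]: (182.9+293.0)/2 × 4 = 951.8
  [5.5→8.5]: (293.0+267.6)/2 × 3 = 840.9
  [8.5→9.5]: (267.6+254.8)/2 × 1 = 261.2
  Sum = 2191.075 µg/L·hr
Tail: C_last/k_e = 254.8/0.064 = 3981.250
AUC_0→∞ (buccal film) = 2191.075 + 3981.250 = 6172.325 µg/L·hr
F = (AUC_ev/D_ev)/(AUC_iv/D_iv) = (6172.325/75)/(9790/50) = 82.2977/195.8 = 0.4203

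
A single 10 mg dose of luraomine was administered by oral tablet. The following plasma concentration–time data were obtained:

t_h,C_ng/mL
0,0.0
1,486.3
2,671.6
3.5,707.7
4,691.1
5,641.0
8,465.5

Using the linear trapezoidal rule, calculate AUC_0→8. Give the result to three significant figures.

Trapezoidal AUC_0→8:
  [0→1]: (0.0+486.3)/2 × 1 = 243.15
  [1→2]: (486.3+671.6)/2 × 1 = 578.95
  [2→3.5]: (671.6+707.7)/2 × 1.5 = 1034.475
  [3.5→4]: (707.7+691.1)/2 × 0.5 = 349.7
  [4→5]: (691.1+641.0)/2 × 1 = 666.05
  [5→8]: (641.0+465.5)/2 × 3 = 1659.75
  Sum = 4532.075 ng/mL·h

AUC = 4530 ng/mL·h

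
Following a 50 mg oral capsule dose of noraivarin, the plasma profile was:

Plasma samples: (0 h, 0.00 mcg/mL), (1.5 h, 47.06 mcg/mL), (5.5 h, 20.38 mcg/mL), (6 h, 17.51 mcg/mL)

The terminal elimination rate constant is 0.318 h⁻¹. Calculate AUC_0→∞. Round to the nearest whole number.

AUC = 235 mcg/mL·h

Trapezoidal AUC_0→6:
  [0→1.5]: (0.00+47.06)/2 × 1.5 = 35.295
  [1.5→5.5]: (47.06+20.38)/2 × 4 = 134.88
  [5.5→6]: (20.38+17.51)/2 × 0.5 = 9.4725
  Sum = 179.6475 mcg/mL·h
Extrapolated tail: C_last / k_e = 17.51 / 0.318 = 55.063
AUC_0→∞ = 179.6475 + 55.063 = 234.7105 mcg/mL·h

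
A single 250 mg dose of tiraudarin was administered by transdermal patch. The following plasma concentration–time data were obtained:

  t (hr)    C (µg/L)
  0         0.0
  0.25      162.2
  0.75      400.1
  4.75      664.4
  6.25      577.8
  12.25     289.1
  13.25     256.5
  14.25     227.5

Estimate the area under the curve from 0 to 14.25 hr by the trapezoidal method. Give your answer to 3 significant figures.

Trapezoidal AUC_0→14.25:
  [0→0.25]: (0.0+162.2)/2 × 0.25 = 20.275
  [0.25→0.75]: (162.2+400.1)/2 × 0.5 = 140.575
  [0.75→4.75]: (400.1+664.4)/2 × 4 = 2129.0
  [4.75→6.25]: (664.4+577.8)/2 × 1.5 = 931.65
  [6.25→12.25]: (577.8+289.1)/2 × 6 = 2600.7
  [12.25→13.25]: (289.1+256.5)/2 × 1 = 272.8
  [13.25→14.25]: (256.5+227.5)/2 × 1 = 242.0
  Sum = 6337.0 µg/L·hr

AUC = 6340 µg/L·hr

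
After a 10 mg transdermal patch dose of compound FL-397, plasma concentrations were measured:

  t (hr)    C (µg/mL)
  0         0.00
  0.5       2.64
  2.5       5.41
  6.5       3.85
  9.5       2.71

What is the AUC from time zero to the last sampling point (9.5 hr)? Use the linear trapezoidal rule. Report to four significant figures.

AUC = 37.07 µg/mL·hr

Trapezoidal AUC_0→9.5:
  [0→0.5]: (0.00+2.64)/2 × 0.5 = 0.66
  [0.5→2.5]: (2.64+5.41)/2 × 2 = 8.05
  [2.5→6.5]: (5.41+3.85)/2 × 4 = 18.52
  [6.5→9.5]: (3.85+2.71)/2 × 3 = 9.84
  Sum = 37.07 µg/mL·hr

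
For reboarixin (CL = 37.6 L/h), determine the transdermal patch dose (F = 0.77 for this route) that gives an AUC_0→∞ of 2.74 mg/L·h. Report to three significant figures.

Dose = CL × AUC_0→∞ / F
     = 37.6 × 2.74 / 0.77 = 133.797 mg

Dose = 134 mg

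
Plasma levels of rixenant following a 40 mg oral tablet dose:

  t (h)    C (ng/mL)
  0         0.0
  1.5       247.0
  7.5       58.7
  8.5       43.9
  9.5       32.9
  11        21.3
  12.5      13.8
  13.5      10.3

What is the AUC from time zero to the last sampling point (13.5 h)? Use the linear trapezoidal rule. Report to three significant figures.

AUC = 1270 ng/mL·h

Trapezoidal AUC_0→13.5:
  [0→1.5]: (0.0+247.0)/2 × 1.5 = 185.25
  [1.5→7.5]: (247.0+58.7)/2 × 6 = 917.1
  [7.5→8.5]: (58.7+43.9)/2 × 1 = 51.3
  [8.5→9.5]: (43.9+32.9)/2 × 1 = 38.4
  [9.5→11]: (32.9+21.3)/2 × 1.5 = 40.65
  [11→12.5]: (21.3+13.8)/2 × 1.5 = 26.325
  [12.5→13.5]: (13.8+10.3)/2 × 1 = 12.05
  Sum = 1271.075 ng/mL·h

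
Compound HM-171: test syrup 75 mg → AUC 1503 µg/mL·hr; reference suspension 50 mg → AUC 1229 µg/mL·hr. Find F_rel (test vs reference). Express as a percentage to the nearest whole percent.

F_rel = 82%

F_rel = (AUC_test/D_test) / (AUC_ref/D_ref)
      = (1503/75) / (1229/50)
      = 20.04 / 24.58 = 0.8153 = 81.53%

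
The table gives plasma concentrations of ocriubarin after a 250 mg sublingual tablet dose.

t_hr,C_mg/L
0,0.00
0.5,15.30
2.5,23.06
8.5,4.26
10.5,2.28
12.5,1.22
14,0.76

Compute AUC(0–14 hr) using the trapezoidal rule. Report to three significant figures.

AUC = 136 mg/L·hr

Trapezoidal AUC_0→14:
  [0→0.5]: (0.00+15.30)/2 × 0.5 = 3.825
  [0.5→2.5]: (15.30+23.06)/2 × 2 = 38.36
  [2.5→8.5]: (23.06+4.26)/2 × 6 = 81.96
  [8.5→10.5]: (4.26+2.28)/2 × 2 = 6.54
  [10.5→12.5]: (2.28+1.22)/2 × 2 = 3.5
  [12.5→14]: (1.22+0.76)/2 × 1.5 = 1.485
  Sum = 135.67 mg/L·hr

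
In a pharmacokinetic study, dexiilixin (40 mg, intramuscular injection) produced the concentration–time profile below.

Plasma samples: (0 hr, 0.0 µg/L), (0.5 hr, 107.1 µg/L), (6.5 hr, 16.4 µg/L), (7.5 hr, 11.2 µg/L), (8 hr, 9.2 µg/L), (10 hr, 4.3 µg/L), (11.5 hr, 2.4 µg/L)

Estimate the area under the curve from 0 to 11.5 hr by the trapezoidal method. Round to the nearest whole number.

Trapezoidal AUC_0→11.5:
  [0→0.5]: (0.0+107.1)/2 × 0.5 = 26.775
  [0.5→6.5]: (107.1+16.4)/2 × 6 = 370.5
  [6.5→7.5]: (16.4+11.2)/2 × 1 = 13.8
  [7.5→8]: (11.2+9.2)/2 × 0.5 = 5.1
  [8→10]: (9.2+4.3)/2 × 2 = 13.5
  [10→11.5]: (4.3+2.4)/2 × 1.5 = 5.025
  Sum = 434.7 µg/L·hr

AUC = 435 µg/L·hr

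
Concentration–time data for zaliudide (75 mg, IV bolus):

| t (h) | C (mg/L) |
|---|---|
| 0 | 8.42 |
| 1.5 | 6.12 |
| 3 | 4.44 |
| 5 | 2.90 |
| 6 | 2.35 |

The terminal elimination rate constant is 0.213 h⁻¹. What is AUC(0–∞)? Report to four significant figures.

AUC = 39.82 mg/L·h

Trapezoidal AUC_0→6:
  [0→1.5]: (8.42+6.12)/2 × 1.5 = 10.905
  [1.5→3]: (6.12+4.44)/2 × 1.5 = 7.92
  [3→5]: (4.44+2.90)/2 × 2 = 7.34
  [5→6]: (2.90+2.35)/2 × 1 = 2.625
  Sum = 28.79 mg/L·h
Extrapolated tail: C_last / k_e = 2.35 / 0.213 = 11.033
AUC_0→∞ = 28.79 + 11.033 = 39.823 mg/L·h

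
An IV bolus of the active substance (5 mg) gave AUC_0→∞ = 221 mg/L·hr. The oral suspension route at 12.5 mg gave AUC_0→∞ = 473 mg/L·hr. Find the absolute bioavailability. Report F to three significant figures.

F = 0.856

F = (AUC_ev / D_ev) / (AUC_iv / D_iv)
  = (473/12.5) / (221/5)
  = 37.84 / 44.2 = 0.8561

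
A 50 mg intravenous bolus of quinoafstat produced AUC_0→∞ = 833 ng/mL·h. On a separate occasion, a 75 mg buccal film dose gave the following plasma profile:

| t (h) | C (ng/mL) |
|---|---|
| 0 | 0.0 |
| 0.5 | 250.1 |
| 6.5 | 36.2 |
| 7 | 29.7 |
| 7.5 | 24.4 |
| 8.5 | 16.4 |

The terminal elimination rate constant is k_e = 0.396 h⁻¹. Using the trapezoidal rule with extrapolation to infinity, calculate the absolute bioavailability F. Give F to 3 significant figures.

F = 0.811

Trapezoidal AUC_0→8.5 (buccal film):
  [0→0.5]: (0.0+250.1)/2 × 0.5 = 62.525
  [0.5→6.5]: (250.1+36.2)/2 × 6 = 858.9
  [6.5→7]: (36.2+29.7)/2 × 0.5 = 16.475
  [7→7.5]: (29.7+24.4)/2 × 0.5 = 13.525
  [7.5→8.5]: (24.4+16.4)/2 × 1 = 20.4
  Sum = 971.825 ng/mL·h
Tail: C_last/k_e = 16.4/0.396 = 41.414
AUC_0→∞ (buccal film) = 971.825 + 41.414 = 1013.239 ng/mL·h
F = (AUC_ev/D_ev)/(AUC_iv/D_iv) = (1013.239/75)/(833/50) = 13.5099/16.66 = 0.8109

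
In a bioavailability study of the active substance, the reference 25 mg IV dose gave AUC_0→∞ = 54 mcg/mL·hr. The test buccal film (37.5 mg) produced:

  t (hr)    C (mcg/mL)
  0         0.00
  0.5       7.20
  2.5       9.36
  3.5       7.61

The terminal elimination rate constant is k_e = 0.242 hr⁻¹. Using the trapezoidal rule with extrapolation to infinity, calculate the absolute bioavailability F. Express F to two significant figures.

Trapezoidal AUC_0→3.5 (buccal film):
  [0→0.5]: (0.00+7.20)/2 × 0.5 = 1.8
  [0.5→2.5]: (7.20+9.36)/2 × 2 = 16.56
  [2.5→3.5]: (9.36+7.61)/2 × 1 = 8.485
  Sum = 26.845 mcg/mL·hr
Tail: C_last/k_e = 7.61/0.242 = 31.446
AUC_0→∞ (buccal film) = 26.845 + 31.446 = 58.291 mcg/mL·hr
F = (AUC_ev/D_ev)/(AUC_iv/D_iv) = (58.291/37.5)/(54/25) = 1.55443/2.16 = 0.7196

F = 0.72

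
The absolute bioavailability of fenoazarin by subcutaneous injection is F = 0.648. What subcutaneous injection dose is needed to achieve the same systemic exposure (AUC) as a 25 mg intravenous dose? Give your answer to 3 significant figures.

D_subcutaneous = 38.6 mg

For equal systemic exposure: F × D_ev = D_iv
D_ev = D_iv / F = 25 / 0.648 = 38.5802 mg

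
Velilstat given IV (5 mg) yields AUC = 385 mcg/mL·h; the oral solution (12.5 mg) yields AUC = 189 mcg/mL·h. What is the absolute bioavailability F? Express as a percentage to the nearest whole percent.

F = 20%

F = (AUC_ev / D_ev) / (AUC_iv / D_iv)
  = (189/12.5) / (385/5)
  = 15.12 / 77 = 0.1964
  = 19.64%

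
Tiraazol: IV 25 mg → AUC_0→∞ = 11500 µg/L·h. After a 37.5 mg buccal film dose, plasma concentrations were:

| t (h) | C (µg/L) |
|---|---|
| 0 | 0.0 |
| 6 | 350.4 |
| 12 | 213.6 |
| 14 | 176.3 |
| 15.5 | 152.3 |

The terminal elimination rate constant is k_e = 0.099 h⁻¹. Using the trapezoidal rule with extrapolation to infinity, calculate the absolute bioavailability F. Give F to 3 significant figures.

Trapezoidal AUC_0→15.5 (buccal film):
  [0→6]: (0.0+350.4)/2 × 6 = 1051.2
  [6→12]: (350.4+213.6)/2 × 6 = 1692.0
  [12→14]: (213.6+176.3)/2 × 2 = 389.9
  [14→15.5]: (176.3+152.3)/2 × 1.5 = 246.45
  Sum = 3379.55 µg/L·h
Tail: C_last/k_e = 152.3/0.099 = 1538.384
AUC_0→∞ (buccal film) = 3379.55 + 1538.384 = 4917.934 µg/L·h
F = (AUC_ev/D_ev)/(AUC_iv/D_iv) = (4917.934/37.5)/(11500/25) = 131.145/460 = 0.2851

F = 0.285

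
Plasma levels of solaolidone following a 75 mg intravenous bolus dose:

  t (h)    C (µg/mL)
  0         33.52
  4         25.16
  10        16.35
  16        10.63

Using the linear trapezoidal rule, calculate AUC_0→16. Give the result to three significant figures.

AUC = 323 µg/mL·h

Trapezoidal AUC_0→16:
  [0→4]: (33.52+25.16)/2 × 4 = 117.36
  [4→10]: (25.16+16.35)/2 × 6 = 124.53
  [10→16]: (16.35+10.63)/2 × 6 = 80.94
  Sum = 322.83 µg/mL·h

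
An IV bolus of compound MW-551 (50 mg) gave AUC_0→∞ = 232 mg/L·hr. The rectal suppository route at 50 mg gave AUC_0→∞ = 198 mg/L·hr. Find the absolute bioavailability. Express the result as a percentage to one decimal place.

F = (AUC_ev / D_ev) / (AUC_iv / D_iv)
  = (198/50) / (232/50)
  = 3.96 / 4.64 = 0.8534
  = 85.34%

F = 85.3%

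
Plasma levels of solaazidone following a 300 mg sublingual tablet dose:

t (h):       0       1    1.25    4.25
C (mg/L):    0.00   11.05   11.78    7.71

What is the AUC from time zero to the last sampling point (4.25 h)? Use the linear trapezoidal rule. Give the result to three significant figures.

AUC = 37.6 mg/L·h

Trapezoidal AUC_0→4.25:
  [0→1]: (0.00+11.05)/2 × 1 = 5.525
  [1→1.25]: (11.05+11.78)/2 × 0.25 = 2.85375
  [1.25→4.25]: (11.78+7.71)/2 × 3 = 29.235
  Sum = 37.61375 mg/L·h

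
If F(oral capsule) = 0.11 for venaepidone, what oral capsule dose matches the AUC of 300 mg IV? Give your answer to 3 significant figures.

For equal systemic exposure: F × D_ev = D_iv
D_ev = D_iv / F = 300 / 0.11 = 2727.27 mg

D_oral = 2730 mg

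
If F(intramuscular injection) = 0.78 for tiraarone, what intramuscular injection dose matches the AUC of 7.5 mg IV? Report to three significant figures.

For equal systemic exposure: F × D_ev = D_iv
D_ev = D_iv / F = 7.5 / 0.78 = 9.61538 mg

D_intramuscular = 9.62 mg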